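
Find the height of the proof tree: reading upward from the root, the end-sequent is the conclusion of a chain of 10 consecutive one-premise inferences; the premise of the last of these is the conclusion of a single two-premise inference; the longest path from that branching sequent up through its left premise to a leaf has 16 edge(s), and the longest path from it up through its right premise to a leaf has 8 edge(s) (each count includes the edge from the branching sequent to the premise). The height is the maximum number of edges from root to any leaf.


Longest path through the left premise: 16 edges (measured from the branching sequent)
Longest path through the right premise: 8 edges
Height of the subtree rooted at the branching sequent: max(16, 8) = 16
The branching sequent sits 10 edges above the root (the chain of one-premise inferences), so height = 16 + 10 = 26

26


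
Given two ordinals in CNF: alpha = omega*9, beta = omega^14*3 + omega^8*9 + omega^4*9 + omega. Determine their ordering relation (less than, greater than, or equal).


Compare term by term from highest exponent:
alpha = omega*9
beta = omega^14*3 + omega^8*9 + omega^4*9 + omega
Term 1: alpha has omega^1*9, beta has omega^14*3
Term 2: alpha has omega^0*0, beta has omega^8*9
Term 3: alpha has omega^0*0, beta has omega^4*9
Term 4: alpha has omega^0*0, beta has omega^1*1
Result: alpha < beta

alpha < beta


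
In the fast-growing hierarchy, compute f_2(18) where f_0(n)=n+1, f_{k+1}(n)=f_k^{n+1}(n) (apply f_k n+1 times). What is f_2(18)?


f_2(18) = f_1^19(18)
f_1(m) = 2m + 1.
Iterating: f_1^k(n) = 2^k*(n+1) - 1.
f_2(18) = 2^19*(18+1) - 1 = 524288*19 - 1 = 9961471

9961471


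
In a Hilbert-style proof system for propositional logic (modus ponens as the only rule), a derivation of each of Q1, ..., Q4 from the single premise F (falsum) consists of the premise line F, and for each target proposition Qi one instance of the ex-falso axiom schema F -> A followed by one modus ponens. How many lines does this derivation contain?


Ex falso, line by line:
- 1 premise line (F)
- 4 targets, each needing 1 axiom instance (F -> Qi) + 1 MP = 2 lines: 2 * 4 = 8
Total = 1 + 8 = 9 lines.

9


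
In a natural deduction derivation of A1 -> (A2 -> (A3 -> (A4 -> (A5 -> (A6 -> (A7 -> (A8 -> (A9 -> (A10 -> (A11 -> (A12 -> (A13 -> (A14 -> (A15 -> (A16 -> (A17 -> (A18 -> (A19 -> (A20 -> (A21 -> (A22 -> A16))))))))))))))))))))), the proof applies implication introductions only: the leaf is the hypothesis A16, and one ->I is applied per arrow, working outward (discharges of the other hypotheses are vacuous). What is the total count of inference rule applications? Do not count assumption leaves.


The formula has 22 arrows (->); its innermost consequent A16 is one of the antecedents,
so the proof starts from the hypothesis leaf A16 (not a rule application) and closes one arrow per ->I.
Building A1 -> (A2 -> (A3 -> (A4 -> (A5 -> (A6 -> (A7 -> (A8 -> (A9 -> (A10 -> (A11 -> (A12 -> (A13 -> (A14 -> (A15 -> (A16 -> (A17 -> (A18 -> (A19 -> (A20 -> (A21 -> (A22 -> A16))))))))))))))))))))) therefore takes 22 nested implication introductions.
Total inference nodes = 22

22


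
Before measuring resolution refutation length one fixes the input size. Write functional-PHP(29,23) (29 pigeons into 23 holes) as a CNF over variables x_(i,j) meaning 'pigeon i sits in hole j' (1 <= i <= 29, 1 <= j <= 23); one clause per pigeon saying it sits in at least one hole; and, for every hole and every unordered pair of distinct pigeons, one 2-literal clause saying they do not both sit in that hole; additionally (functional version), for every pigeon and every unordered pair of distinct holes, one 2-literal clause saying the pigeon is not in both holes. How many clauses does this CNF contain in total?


functional-PHP(29,23): 29 pigeons, 23 holes, 29*23 = 667 variables.
- pigeon clauses: one per pigeon -> 29 clauses
- hole clauses: 23 holes * C(29,2) = 23 * 406 -> 9338 clauses
- functional clauses: 29 pigeons * C(23,2) = 29 * 253 -> 7337 clauses
Total clauses = 29 + 9338 + 7337 = 16704

16704


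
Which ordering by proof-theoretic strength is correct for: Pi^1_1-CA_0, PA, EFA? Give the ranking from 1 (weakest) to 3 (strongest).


Ordering by consistency strength:
1. EFA
2. PA
3. Pi^1_1-CA_0


Pi^1_1-CA_0=3, PA=2, EFA=1


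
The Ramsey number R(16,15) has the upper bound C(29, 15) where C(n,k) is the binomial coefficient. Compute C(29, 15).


R(16,15) <= C(16+15-2, 16-1) = C(29, 15)
C(29, 15) = 29! / (15! * 14!)
= 77558760

77558760


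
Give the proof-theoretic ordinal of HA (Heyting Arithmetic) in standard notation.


The proof-theoretic ordinal of HA (Heyting Arithmetic) is a standard result in ordinal analysis.
This ordinal is the supremum of order types of primitive recursive well-orderings
that the theory can prove to be well-ordered.
For HA (Heyting Arithmetic), the proof-theoretic ordinal is epsilon_0.

epsilon_0


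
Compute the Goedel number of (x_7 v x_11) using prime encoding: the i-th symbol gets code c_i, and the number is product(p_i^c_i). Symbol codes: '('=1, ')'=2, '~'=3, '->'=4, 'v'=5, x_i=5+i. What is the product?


Formula: (x_7 v x_11)
Symbol codes: [1, 12, 5, 16, 2]
Primes: [2, 3, 5, 7, 11]
p_1^1 = 2^1 = 2
p_2^12 = 3^12 = 531441
p_3^5 = 5^5 = 3125
p_4^16 = 7^16 = 33232930569601
p_5^2 = 11^2 = 121
Product = 13356389777722239562256250

13356389777722239562256250


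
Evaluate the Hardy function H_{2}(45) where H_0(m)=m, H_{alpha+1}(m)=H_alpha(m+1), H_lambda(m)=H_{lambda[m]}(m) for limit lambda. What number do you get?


H_2(45):
For finite ordinals k, H_k(n) = n + k (each successor step adds 1).
H_2(45) = 45 + 2 = 47

47


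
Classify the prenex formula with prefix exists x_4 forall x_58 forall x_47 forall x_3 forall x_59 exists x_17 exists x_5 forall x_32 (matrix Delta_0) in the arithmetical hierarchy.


Leading quantifier is exists, so the class is Sigma.
Number of quantifier blocks = alternations + 1 = 3 + 1 = 4.
Classification: Sigma_4

Sigma_4


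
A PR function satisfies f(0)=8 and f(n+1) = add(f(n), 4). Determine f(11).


f(0) = 8
f(1) = add(f(0), 4) = add(8, 4) = 12
f(2) = add(f(1), 4) = add(12, 4) = 16
f(3) = add(f(2), 4) = add(16, 4) = 20
f(4) = add(f(3), 4) = add(20, 4) = 24
f(5) = add(f(4), 4) = add(24, 4) = 28
f(6) = add(f(5), 4) = add(28, 4) = 32
f(7) = add(f(6), 4) = add(32, 4) = 36
f(8) = add(f(7), 4) = add(36, 4) = 40
f(9) = add(f(8), 4) = add(40, 4) = 44
f(10) = add(f(9), 4) = add(44, 4) = 48
f(11) = add(f(10), 4) = add(48, 4) = 52


52


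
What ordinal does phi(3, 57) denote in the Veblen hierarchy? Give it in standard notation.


phi(3, 57):
phi(3, beta) = eta_beta (the beta-th eta number, fixed point of zeta).
phi(3, 57) = eta_57

eta_57


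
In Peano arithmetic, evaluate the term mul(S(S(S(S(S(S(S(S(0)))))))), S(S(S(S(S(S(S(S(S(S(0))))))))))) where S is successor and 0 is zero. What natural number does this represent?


mul(S^8(0), S^10(0)):
S^8(0) = 8
S^10(0) = 10
8 * 10 = 80

80


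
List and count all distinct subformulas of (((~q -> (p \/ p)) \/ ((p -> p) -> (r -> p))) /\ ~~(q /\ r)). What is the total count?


Formula: (((~q -> (p \/ p)) \/ ((p -> p) -> (r -> p))) /\ ~~(q /\ r))
Subformulas found:
  1. q
  2. r
  3. p
  4. ~q
  5. (p \/ p)
  6. (q /\ r)
  7. (p -> p)
  8. (r -> p)
  9. ~(q /\ r)
  10. ~~(q /\ r)
  11. (~q -> (p \/ p))
  12. ((p -> p) -> (r -> p))
  13. ((~q -> (p \/ p)) \/ ((p -> p) -> (r -> p)))
  14. (((~q -> (p \/ p)) \/ ((p -> p) -> (r -> p))) /\ ~~(q /\ r))
Total distinct subformulas = 14

14


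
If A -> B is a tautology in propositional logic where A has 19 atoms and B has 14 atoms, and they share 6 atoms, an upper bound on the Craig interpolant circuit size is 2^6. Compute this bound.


Shared atoms = 6
Craig interpolant size bound = 2^6
= 64

64


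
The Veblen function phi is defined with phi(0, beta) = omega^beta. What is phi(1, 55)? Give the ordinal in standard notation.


phi(1, 55):
phi(1, beta) = epsilon_beta (the beta-th epsilon number).
phi(1, 55) = epsilon_55

epsilon_55


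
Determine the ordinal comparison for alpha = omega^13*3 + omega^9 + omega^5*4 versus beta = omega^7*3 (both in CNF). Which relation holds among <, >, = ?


Compare term by term from highest exponent:
alpha = omega^13*3 + omega^9 + omega^5*4
beta = omega^7*3
Term 1: alpha has omega^13*3, beta has omega^7*3
Term 2: alpha has omega^9*1, beta has omega^0*0
Term 3: alpha has omega^5*4, beta has omega^0*0
Result: alpha > beta

alpha > beta


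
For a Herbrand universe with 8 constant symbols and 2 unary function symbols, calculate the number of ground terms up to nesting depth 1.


Herbrand terms by depth:
Depth 0: 8 constants
Depth 1: 16 new terms (running total: 24)
Total distinct ground terms = 24

24


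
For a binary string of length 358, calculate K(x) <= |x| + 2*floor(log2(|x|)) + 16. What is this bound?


floor(log2(358)) = 8
2 * 8 = 16
K(x) <= 358 + 16 + 16 = 390

390


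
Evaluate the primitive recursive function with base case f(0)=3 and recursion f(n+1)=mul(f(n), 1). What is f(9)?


f(0) = 3
f(1) = mul(f(0), 1) = mul(3, 1) = 3
f(2) = mul(f(1), 1) = mul(3, 1) = 3
f(3) = mul(f(2), 1) = mul(3, 1) = 3
f(4) = mul(f(3), 1) = mul(3, 1) = 3
f(5) = mul(f(4), 1) = mul(3, 1) = 3
f(6) = mul(f(5), 1) = mul(3, 1) = 3
f(7) = mul(f(6), 1) = mul(3, 1) = 3
f(8) = mul(f(7), 1) = mul(3, 1) = 3
f(9) = mul(f(8), 1) = mul(3, 1) = 3


3


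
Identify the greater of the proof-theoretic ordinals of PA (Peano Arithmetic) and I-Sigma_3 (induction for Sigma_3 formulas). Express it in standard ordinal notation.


Proof-theoretic ordinal of PA (Peano Arithmetic): epsilon_0
Proof-theoretic ordinal of I-Sigma_3 (induction for Sigma_3 formulas): omega^(omega^(omega^omega))
Comparing: omega^(omega^(omega^omega)) < epsilon_0.
The larger ordinal is epsilon_0 (from PA (Peano Arithmetic)).

epsilon_0


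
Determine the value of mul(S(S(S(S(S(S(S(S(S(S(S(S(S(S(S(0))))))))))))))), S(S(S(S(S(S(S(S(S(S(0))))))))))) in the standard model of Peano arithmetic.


mul(S^15(0), S^10(0)):
S^15(0) = 15
S^10(0) = 10
15 * 10 = 150

150


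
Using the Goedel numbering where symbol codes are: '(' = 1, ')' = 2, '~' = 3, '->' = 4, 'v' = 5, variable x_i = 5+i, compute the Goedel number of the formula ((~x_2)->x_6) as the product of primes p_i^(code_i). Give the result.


Formula: ((~x_2)->x_6)
Symbol codes: [1, 1, 3, 7, 2, 4, 11, 2]
Primes: [2, 3, 5, 7, 11, 13, 17, 19]
p_1^1 = 2^1 = 2
p_2^1 = 3^1 = 3
p_3^3 = 5^3 = 125
p_4^7 = 7^7 = 823543
p_5^2 = 11^2 = 121
p_6^4 = 13^4 = 28561
p_7^11 = 17^11 = 34271896307633
p_8^2 = 19^2 = 361
Product = 26408981971729213872510854609250

26408981971729213872510854609250


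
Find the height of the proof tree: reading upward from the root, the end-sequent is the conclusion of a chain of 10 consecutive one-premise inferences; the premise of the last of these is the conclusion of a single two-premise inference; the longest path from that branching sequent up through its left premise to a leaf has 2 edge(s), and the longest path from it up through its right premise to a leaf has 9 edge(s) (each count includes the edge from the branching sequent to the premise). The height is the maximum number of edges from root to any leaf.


Longest path through the left premise: 2 edges (measured from the branching sequent)
Longest path through the right premise: 9 edges
Height of the subtree rooted at the branching sequent: max(2, 9) = 9
The branching sequent sits 10 edges above the root (the chain of one-premise inferences), so height = 9 + 10 = 19

19


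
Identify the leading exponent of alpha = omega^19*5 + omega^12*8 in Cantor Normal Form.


CNF: omega^19*5 + omega^12*8
The leading term is omega^19*5, which has exponent 19.

19


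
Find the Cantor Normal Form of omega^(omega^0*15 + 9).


omega^(omega^0*15 + 9):
omega^0 = 1, so the exponent is 15 + 9 = 24 (finite ordinal addition).
Result = omega^24, already a single CNF term.

omega^24


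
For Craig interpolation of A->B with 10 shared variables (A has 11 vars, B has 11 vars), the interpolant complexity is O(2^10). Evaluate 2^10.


Shared atoms = 10
Craig interpolant size bound = 2^10
= 1024

1024


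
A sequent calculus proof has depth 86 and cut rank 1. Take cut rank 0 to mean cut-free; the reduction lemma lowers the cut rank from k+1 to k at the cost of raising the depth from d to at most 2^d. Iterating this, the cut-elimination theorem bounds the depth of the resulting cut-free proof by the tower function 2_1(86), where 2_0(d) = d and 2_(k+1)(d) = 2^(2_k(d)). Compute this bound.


Each rank reduction sends depth d to at most 2^d; cut rank r needs r reductions.
2_0(86) = 86
2_1(86) = 2^86 = 77371252455336267181195264
Cut-free depth bound = 77371252455336267181195264

77371252455336267181195264


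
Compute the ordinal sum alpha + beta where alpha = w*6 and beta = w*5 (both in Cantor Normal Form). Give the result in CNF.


Ordinal addition w*6 + w*5:
Both terms have the same exponent 1.
w^e*c + w^e*d = w^e*(c+d).
Result = w^1*(6+5) = w*11

w*11


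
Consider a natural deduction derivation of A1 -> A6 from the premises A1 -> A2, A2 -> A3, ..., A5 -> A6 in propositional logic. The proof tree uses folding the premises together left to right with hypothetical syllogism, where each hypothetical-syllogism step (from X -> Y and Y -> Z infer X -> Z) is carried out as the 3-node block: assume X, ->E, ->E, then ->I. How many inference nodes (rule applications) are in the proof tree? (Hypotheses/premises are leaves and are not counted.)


There are 5 premises in the chain. The first HS step combines premises 1 and 2; each further premise needs one more HS step.
So 5 premises require 5 - 1 = 4 hypothetical-syllogism steps.
Each HS step uses 3 inference nodes (->E, ->E, ->I).
4 * 3 = 12 total inference nodes.

12


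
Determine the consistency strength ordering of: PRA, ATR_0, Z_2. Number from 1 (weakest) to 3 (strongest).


Ordering by consistency strength:
1. PRA
2. ATR_0
3. Z_2


PRA=1, ATR_0=2, Z_2=3


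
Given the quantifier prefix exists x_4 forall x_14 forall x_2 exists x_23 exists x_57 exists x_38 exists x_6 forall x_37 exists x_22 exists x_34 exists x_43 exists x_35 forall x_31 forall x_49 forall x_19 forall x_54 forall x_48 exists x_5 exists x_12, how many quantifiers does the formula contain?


Quantifier prefix has 19 quantifier symbols.
Quantifier depth = 19

19


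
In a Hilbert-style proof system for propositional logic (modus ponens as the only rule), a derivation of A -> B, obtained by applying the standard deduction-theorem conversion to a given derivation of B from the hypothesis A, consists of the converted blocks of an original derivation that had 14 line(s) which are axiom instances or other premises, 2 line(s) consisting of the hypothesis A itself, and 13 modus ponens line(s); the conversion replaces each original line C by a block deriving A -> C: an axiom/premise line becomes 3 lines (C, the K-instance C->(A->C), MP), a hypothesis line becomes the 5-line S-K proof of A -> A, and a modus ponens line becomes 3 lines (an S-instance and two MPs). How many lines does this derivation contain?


Deduction-theorem conversion, block by block:
- 14 axiom/premise lines -> 3 lines each = 42
- 2 hypothesis lines -> 5 lines each (identity proof A->A) = 10
- 13 MP lines -> 3 lines each (S-instance, MP, MP) = 39
Total = 42 + 10 + 39 = 91 lines.

91


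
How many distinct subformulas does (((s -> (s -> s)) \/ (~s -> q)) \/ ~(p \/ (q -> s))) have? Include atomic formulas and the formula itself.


Formula: (((s -> (s -> s)) \/ (~s -> q)) \/ ~(p \/ (q -> s)))
Subformulas found:
  1. q
  2. s
  3. p
  4. ~s
  5. (q -> s)
  6. (s -> s)
  7. (~s -> q)
  8. (p \/ (q -> s))
  9. (s -> (s -> s))
  10. ~(p \/ (q -> s))
  11. ((s -> (s -> s)) \/ (~s -> q))
  12. (((s -> (s -> s)) \/ (~s -> q)) \/ ~(p \/ (q -> s)))
Total distinct subformulas = 12

12


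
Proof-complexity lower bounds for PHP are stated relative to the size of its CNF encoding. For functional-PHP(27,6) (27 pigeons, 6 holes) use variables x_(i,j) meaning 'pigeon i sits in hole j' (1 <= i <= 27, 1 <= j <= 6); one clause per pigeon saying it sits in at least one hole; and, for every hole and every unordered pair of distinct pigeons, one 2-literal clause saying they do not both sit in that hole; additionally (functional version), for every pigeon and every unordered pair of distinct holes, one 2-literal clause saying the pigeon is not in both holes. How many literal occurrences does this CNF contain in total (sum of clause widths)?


functional-PHP(27,6): 27 pigeons, 6 holes, 27*6 = 162 variables.
- pigeon clauses: one per pigeon -> 27 clauses of width 6 -> 162 literals
- hole clauses: 6 holes * C(27,2) = 6 * 351 -> 2106 clauses of width 2 -> 4212 literals
- functional clauses: 27 pigeons * C(6,2) = 27 * 15 -> 405 clauses of width 2 -> 810 literals
Total literal occurrences = 162 + 4212 + 810 = 5184

5184


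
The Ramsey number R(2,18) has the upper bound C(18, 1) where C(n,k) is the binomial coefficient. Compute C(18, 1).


R(2,18) <= C(2+18-2, 2-1) = C(18, 1)
C(18, 1) = 18! / (1! * 17!)
= 18

18


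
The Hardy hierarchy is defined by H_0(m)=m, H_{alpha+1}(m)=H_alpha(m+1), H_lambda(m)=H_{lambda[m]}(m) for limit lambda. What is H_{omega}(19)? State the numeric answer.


H_{omega}(19):
H_omega(m) = H_m(m) = m + m = 2m.
Result = 2 * 19 = 38

38


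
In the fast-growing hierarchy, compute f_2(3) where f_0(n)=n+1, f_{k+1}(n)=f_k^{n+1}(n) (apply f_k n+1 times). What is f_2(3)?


f_2(3) = f_1^4(3)
f_1(m) = 2m + 1.
Iterating: f_1^k(n) = 2^k*(n+1) - 1.
f_2(3) = 2^4*(3+1) - 1 = 16*4 - 1 = 63

63


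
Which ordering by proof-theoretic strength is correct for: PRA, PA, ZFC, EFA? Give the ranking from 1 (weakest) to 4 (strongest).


Ordering by consistency strength:
1. EFA
2. PRA
3. PA
4. ZFC


PRA=2, PA=3, ZFC=4, EFA=1


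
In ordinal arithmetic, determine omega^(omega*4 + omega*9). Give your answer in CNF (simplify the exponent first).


omega^(omega*4 + omega*9):
Both terms of the exponent have the same exponent 1, so they merge: omega*4 + omega*9 = omega*(4+9) = omega*13.
omega raised to a CNF ordinal is a single CNF term: Result = omega^(omega*13)

omega^(omega*13)


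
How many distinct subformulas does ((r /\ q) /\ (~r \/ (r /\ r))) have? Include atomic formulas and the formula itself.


Formula: ((r /\ q) /\ (~r \/ (r /\ r)))
Subformulas found:
  1. q
  2. r
  3. ~r
  4. (r /\ r)
  5. (r /\ q)
  6. (~r \/ (r /\ r))
  7. ((r /\ q) /\ (~r \/ (r /\ r)))
Total distinct subformulas = 7

7


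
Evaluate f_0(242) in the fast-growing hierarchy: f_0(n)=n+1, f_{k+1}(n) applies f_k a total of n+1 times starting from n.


f_0(242) = 242 + 1 = 243

243


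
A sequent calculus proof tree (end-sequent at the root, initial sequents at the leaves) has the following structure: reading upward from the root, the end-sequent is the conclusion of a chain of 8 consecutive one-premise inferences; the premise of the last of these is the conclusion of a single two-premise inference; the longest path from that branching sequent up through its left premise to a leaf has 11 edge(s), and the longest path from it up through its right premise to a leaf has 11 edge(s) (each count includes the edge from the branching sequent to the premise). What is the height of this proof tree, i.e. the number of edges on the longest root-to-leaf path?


Longest path through the left premise: 11 edges (measured from the branching sequent)
Longest path through the right premise: 11 edges
Height of the subtree rooted at the branching sequent: max(11, 11) = 11
The branching sequent sits 8 edges above the root (the chain of one-premise inferences), so height = 11 + 8 = 19

19


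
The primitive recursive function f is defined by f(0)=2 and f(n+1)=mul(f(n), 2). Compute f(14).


f(0) = 2
f(1) = mul(f(0), 2) = mul(2, 2) = 4
f(2) = mul(f(1), 2) = mul(4, 2) = 8
f(3) = mul(f(2), 2) = mul(8, 2) = 16
f(4) = mul(f(3), 2) = mul(16, 2) = 32
f(5) = mul(f(4), 2) = mul(32, 2) = 64
f(6) = mul(f(5), 2) = mul(64, 2) = 128
f(7) = mul(f(6), 2) = mul(128, 2) = 256
f(8) = mul(f(7), 2) = mul(256, 2) = 512
f(9) = mul(f(8), 2) = mul(512, 2) = 1024
f(10) = mul(f(9), 2) = mul(1024, 2) = 2048
f(11) = mul(f(10), 2) = mul(2048, 2) = 4096
f(12) = mul(f(11), 2) = mul(4096, 2) = 8192
f(13) = mul(f(12), 2) = mul(8192, 2) = 16384
f(14) = mul(f(13), 2) = mul(16384, 2) = 32768


32768


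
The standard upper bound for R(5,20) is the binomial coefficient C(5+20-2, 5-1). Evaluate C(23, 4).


R(5,20) <= C(5+20-2, 5-1) = C(23, 4)
C(23, 4) = 23! / (4! * 19!)
= 8855

8855


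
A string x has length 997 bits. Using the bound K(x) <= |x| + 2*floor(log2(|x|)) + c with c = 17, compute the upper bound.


floor(log2(997)) = 9
2 * 9 = 18
K(x) <= 997 + 18 + 17 = 1032

1032


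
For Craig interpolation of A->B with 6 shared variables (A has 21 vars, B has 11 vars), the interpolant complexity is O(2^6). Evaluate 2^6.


Shared atoms = 6
Craig interpolant size bound = 2^6
= 64

64


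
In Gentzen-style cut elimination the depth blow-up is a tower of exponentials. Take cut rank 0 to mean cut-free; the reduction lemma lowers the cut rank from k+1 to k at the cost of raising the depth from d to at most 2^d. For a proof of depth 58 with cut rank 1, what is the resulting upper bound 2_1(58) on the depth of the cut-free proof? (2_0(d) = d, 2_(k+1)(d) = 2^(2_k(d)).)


Each rank reduction sends depth d to at most 2^d; cut rank r needs r reductions.
2_0(58) = 58
2_1(58) = 2^58 = 288230376151711744
Cut-free depth bound = 288230376151711744

288230376151711744


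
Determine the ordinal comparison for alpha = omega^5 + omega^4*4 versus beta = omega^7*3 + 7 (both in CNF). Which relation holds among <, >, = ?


Compare term by term from highest exponent:
alpha = omega^5 + omega^4*4
beta = omega^7*3 + 7
Term 1: alpha has omega^5*1, beta has omega^7*3
Term 2: alpha has omega^4*4, beta has omega^0*7
Result: alpha < beta

alpha < beta


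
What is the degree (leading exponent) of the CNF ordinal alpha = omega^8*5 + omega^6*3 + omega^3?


CNF: omega^8*5 + omega^6*3 + omega^3
The leading term is omega^8*5, which has exponent 8.

8


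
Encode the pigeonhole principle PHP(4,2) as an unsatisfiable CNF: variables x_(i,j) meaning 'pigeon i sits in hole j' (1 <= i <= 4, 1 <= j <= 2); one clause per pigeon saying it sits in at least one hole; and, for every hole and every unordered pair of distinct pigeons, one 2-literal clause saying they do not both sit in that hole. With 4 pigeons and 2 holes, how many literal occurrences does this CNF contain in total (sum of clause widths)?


PHP(4,2): 4 pigeons, 2 holes, 4*2 = 8 variables.
- pigeon clauses: one per pigeon -> 4 clauses of width 2 -> 8 literals
- hole clauses: 2 holes * C(4,2) = 2 * 6 -> 12 clauses of width 2 -> 24 literals
Total literal occurrences = 8 + 24 = 32

32


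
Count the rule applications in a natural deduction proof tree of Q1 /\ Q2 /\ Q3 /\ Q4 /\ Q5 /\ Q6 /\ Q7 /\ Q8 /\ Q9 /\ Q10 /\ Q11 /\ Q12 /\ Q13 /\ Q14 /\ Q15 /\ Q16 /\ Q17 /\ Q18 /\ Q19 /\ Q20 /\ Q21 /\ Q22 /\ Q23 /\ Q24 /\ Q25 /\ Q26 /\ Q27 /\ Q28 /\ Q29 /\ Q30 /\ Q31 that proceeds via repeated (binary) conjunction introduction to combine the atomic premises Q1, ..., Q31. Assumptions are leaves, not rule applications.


The target conjunction has 31 conjuncts, i.e. 30 binary /\ connectives.
Each conjunction-intro joins two pieces, so 31 atoms require 31-1 = 30 applications.
Total inference nodes = 30

30


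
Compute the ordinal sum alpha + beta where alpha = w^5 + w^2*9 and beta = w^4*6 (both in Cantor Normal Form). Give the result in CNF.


Ordinal addition (w^5 + w^2*9) + w^4*6:
alpha's leading term has exponent 5 > beta's exponent 4, so it survives.
alpha's tail term has exponent 2 < beta's exponent 4, so it is absorbed by beta.
In ordinal addition, any term followed by a strictly larger-exponent term is absorbed.
Result = w^5 + w^4*6

w^5 + w^4*6


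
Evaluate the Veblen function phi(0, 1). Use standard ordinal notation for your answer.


phi(0, 1):
phi(0, beta) = omega^beta by definition.
phi(0, 1) = omega^1

omega


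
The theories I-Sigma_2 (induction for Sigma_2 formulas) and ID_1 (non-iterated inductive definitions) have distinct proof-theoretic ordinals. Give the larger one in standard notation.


Proof-theoretic ordinal of I-Sigma_2 (induction for Sigma_2 formulas): omega^(omega^omega)
Proof-theoretic ordinal of ID_1 (non-iterated inductive definitions): psi_0(epsilon_{Omega+1})
Comparing: omega^(omega^omega) < psi_0(epsilon_{Omega+1}).
The larger ordinal is psi_0(epsilon_{Omega+1}) (from ID_1 (non-iterated inductive definitions)).

psi_0(epsilon_{Omega+1})


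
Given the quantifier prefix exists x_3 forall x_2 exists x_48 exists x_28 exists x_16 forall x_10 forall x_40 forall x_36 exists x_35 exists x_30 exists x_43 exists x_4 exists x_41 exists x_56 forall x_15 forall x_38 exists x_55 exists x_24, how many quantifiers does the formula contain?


Quantifier prefix has 18 quantifier symbols.
Quantifier depth = 18

18


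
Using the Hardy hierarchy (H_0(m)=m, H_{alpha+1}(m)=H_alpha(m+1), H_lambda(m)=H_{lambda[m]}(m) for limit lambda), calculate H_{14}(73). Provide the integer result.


H_14(73):
For finite ordinals k, H_k(n) = n + k (each successor step adds 1).
H_14(73) = 73 + 14 = 87

87


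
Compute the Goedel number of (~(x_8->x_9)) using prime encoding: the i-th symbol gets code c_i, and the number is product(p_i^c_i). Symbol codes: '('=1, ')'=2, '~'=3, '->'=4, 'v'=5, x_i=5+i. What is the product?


Formula: (~(x_8->x_9))
Symbol codes: [1, 3, 1, 13, 4, 14, 2, 2]
Primes: [2, 3, 5, 7, 11, 13, 17, 19]
p_1^1 = 2^1 = 2
p_2^3 = 3^3 = 27
p_3^1 = 5^1 = 5
p_4^13 = 7^13 = 96889010407
p_5^4 = 11^4 = 14641
p_6^14 = 13^14 = 3937376385699289
p_7^2 = 17^2 = 289
p_8^2 = 19^2 = 361
Product = 157333426807402037725633097714365338690

157333426807402037725633097714365338690


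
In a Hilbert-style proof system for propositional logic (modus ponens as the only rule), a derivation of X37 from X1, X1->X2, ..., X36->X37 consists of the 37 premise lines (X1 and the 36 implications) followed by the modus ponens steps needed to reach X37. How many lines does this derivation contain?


We have 37 premise lines: X1 and 36 implications.
Each implication is detached once by MP, giving 36 MP lines.
37 premise lines + 36 MP lines = 73 total lines.

73


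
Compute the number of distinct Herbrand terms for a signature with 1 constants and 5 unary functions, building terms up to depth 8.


Herbrand terms by depth:
Depth 0: 1 constants
Depth 1: 5 new terms (running total: 6)
Depth 2: 25 new terms (running total: 31)
Depth 3: 125 new terms (running total: 156)
Depth 4: 625 new terms (running total: 781)
Depth 5: 3125 new terms (running total: 3906)
Depth 6: 15625 new terms (running total: 19531)
Depth 7: 78125 new terms (running total: 97656)
Depth 8: 390625 new terms (running total: 488281)
Total distinct ground terms = 488281

488281


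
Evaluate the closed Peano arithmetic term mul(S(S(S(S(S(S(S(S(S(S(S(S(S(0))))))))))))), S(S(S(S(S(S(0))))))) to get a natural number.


mul(S^13(0), S^6(0)):
S^13(0) = 13
S^6(0) = 6
13 * 6 = 78

78


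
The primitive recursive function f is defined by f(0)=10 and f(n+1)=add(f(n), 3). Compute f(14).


f(0) = 10
f(1) = add(f(0), 3) = add(10, 3) = 13
f(2) = add(f(1), 3) = add(13, 3) = 16
f(3) = add(f(2), 3) = add(16, 3) = 19
f(4) = add(f(3), 3) = add(19, 3) = 22
f(5) = add(f(4), 3) = add(22, 3) = 25
f(6) = add(f(5), 3) = add(25, 3) = 28
f(7) = add(f(6), 3) = add(28, 3) = 31
f(8) = add(f(7), 3) = add(31, 3) = 34
f(9) = add(f(8), 3) = add(34, 3) = 37
f(10) = add(f(9), 3) = add(37, 3) = 40
f(11) = add(f(10), 3) = add(40, 3) = 43
f(12) = add(f(11), 3) = add(43, 3) = 46
f(13) = add(f(12), 3) = add(46, 3) = 49
f(14) = add(f(13), 3) = add(49, 3) = 52


52


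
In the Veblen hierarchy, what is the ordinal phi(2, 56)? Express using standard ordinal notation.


phi(2, 56):
phi(2, beta) = zeta_beta (the beta-th zeta number, fixed point of epsilon).
phi(2, 56) = zeta_56

zeta_56


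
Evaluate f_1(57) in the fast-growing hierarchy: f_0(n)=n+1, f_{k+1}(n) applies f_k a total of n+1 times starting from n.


f_1(57) = f_0^58(57)
f_0 adds 1 each time, applied 58 times.
f_1(57) = 57 + 58 = 115

115


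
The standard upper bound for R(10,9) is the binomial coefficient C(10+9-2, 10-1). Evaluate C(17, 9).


R(10,9) <= C(10+9-2, 10-1) = C(17, 9)
C(17, 9) = 17! / (9! * 8!)
= 24310

24310


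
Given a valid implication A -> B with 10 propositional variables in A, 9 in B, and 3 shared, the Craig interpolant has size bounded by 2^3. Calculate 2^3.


Shared atoms = 3
Craig interpolant size bound = 2^3
= 8

8


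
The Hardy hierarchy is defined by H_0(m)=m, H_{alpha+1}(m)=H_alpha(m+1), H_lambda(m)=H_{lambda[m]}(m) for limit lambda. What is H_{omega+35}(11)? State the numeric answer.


H_{omega+35}(11):
Unwind the 35 successor steps: H_{omega+35}(11) = H_omega(11+35) = H_omega(46).
H_omega(m) = H_m(m) = m + m = 2m.
Result = 2 * 46 = 92

92


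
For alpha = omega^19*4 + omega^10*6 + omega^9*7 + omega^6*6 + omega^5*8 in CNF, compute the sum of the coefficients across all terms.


CNF: omega^19*4 + omega^10*6 + omega^9*7 + omega^6*6 + omega^5*8
Coefficients: 4 + 6 + 7 + 6 + 8 = 31

31


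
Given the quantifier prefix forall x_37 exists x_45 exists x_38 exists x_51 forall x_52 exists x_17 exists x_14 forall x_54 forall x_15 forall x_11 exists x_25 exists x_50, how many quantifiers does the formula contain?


Quantifier prefix has 12 quantifier symbols.
Quantifier depth = 12

12


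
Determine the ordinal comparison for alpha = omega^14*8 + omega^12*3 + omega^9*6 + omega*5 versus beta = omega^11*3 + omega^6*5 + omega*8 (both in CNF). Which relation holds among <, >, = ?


Compare term by term from highest exponent:
alpha = omega^14*8 + omega^12*3 + omega^9*6 + omega*5
beta = omega^11*3 + omega^6*5 + omega*8
Term 1: alpha has omega^14*8, beta has omega^11*3
Term 2: alpha has omega^12*3, beta has omega^6*5
Term 3: alpha has omega^9*6, beta has omega^1*8
Term 4: alpha has omega^1*5, beta has omega^0*0
Result: alpha > beta

alpha > beta


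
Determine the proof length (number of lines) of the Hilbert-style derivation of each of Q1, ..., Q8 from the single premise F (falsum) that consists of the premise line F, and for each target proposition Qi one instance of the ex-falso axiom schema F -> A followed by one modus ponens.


Ex falso, line by line:
- 1 premise line (F)
- 8 targets, each needing 1 axiom instance (F -> Qi) + 1 MP = 2 lines: 2 * 8 = 16
Total = 1 + 16 = 17 lines.

17


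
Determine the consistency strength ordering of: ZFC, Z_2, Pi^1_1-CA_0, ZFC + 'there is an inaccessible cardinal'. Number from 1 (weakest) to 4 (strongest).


Ordering by consistency strength:
1. Pi^1_1-CA_0
2. Z_2
3. ZFC
4. ZFC + 'there is an inaccessible cardinal'


ZFC=3, Z_2=2, Pi^1_1-CA_0=1, ZFC + 'there is an inaccessible cardinal'=4


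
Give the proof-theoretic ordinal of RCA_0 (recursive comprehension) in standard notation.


The proof-theoretic ordinal of RCA_0 (recursive comprehension) is a standard result in ordinal analysis.
This ordinal is the supremum of order types of primitive recursive well-orderings
that the theory can prove to be well-ordered.
For RCA_0 (recursive comprehension), the proof-theoretic ordinal is omega^omega.

omega^omega


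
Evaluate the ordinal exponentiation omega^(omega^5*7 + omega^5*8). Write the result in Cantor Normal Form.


omega^(omega^5*7 + omega^5*8):
Both terms of the exponent have the same exponent 5, so they merge: omega^5*7 + omega^5*8 = omega^5*(7+8) = omega^5*15.
omega raised to a CNF ordinal is a single CNF term: Result = omega^(omega^5*15)

omega^(omega^5*15)


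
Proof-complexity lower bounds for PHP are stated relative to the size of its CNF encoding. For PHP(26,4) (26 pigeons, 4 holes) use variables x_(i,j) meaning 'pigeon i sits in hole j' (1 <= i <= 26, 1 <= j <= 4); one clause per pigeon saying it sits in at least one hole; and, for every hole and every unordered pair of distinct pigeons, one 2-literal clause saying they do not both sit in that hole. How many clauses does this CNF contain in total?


PHP(26,4): 26 pigeons, 4 holes, 26*4 = 104 variables.
- pigeon clauses: one per pigeon -> 26 clauses
- hole clauses: 4 holes * C(26,2) = 4 * 325 -> 1300 clauses
Total clauses = 26 + 1300 = 1326

1326


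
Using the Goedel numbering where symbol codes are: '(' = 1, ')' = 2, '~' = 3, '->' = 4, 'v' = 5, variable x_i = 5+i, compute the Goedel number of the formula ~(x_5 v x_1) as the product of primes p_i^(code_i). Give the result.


Formula: ~(x_5 v x_1)
Symbol codes: [3, 1, 10, 5, 6, 2]
Primes: [2, 3, 5, 7, 11, 13]
p_1^3 = 2^3 = 8
p_2^1 = 3^1 = 3
p_3^10 = 5^10 = 9765625
p_4^5 = 7^5 = 16807
p_5^6 = 11^6 = 1771561
p_6^2 = 13^2 = 169
Product = 1179354315905390625000

1179354315905390625000


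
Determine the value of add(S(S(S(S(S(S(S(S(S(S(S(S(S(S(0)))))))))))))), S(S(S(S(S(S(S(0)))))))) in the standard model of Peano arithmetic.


add(S^14(0), S^7(0)):
S^14(0) = 14
S^7(0) = 7
14 + 7 = 21

21


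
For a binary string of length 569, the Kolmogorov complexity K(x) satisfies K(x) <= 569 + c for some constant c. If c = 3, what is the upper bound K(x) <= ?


K(x) <= |x| + c = 569 + 3 = 572

572


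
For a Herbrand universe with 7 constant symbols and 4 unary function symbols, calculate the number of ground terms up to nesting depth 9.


Herbrand terms by depth:
Depth 0: 7 constants
Depth 1: 28 new terms (running total: 35)
Depth 2: 112 new terms (running total: 147)
Depth 3: 448 new terms (running total: 595)
Depth 4: 1792 new terms (running total: 2387)
Depth 5: 7168 new terms (running total: 9555)
Depth 6: 28672 new terms (running total: 38227)
Depth 7: 114688 new terms (running total: 152915)
Depth 8: 458752 new terms (running total: 611667)
Depth 9: 1835008 new terms (running total: 2446675)
Total distinct ground terms = 2446675

2446675


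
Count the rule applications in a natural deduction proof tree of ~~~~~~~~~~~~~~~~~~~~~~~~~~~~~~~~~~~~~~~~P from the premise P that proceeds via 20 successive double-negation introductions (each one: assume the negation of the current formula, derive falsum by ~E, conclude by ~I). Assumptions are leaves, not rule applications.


Each double-negation introduction (from C infer ~~C) uses 2 inference nodes: one ~E (C and ~C give falsum) and one ~I (discharge ~C).
20 double negations = 20 * 2 = 40 inference nodes.

40


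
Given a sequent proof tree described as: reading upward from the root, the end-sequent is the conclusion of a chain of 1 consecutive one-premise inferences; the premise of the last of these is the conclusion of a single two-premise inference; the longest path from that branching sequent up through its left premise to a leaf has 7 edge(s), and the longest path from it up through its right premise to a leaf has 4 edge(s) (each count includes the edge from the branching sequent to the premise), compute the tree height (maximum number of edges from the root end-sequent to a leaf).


Longest path through the left premise: 7 edges (measured from the branching sequent)
Longest path through the right premise: 4 edges
Height of the subtree rooted at the branching sequent: max(7, 4) = 7
The branching sequent sits 1 edges above the root (the chain of one-premise inferences), so height = 7 + 1 = 8

8


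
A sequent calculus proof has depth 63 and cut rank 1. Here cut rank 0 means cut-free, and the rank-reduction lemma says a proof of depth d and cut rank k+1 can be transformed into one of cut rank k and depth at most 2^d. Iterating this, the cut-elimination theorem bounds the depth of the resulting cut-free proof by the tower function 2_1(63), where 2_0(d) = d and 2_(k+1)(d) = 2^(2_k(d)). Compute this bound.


Each rank reduction sends depth d to at most 2^d; cut rank r needs r reductions.
2_0(63) = 63
2_1(63) = 2^63 = 9223372036854775808
Cut-free depth bound = 9223372036854775808

9223372036854775808


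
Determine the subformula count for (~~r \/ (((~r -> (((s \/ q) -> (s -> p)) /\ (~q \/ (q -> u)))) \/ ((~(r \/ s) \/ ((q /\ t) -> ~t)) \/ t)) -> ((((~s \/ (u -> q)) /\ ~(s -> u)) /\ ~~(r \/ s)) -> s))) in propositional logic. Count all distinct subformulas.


Formula: (~~r \/ (((~r -> (((s \/ q) -> (s -> p)) /\ (~q \/ (q -> u)))) \/ ((~(r \/ s) \/ ((q /\ t) -> ~t)) \/ t)) -> ((((~s \/ (u -> q)) /\ ~(s -> u)) /\ ~~(r \/ s)) -> s)))
Subformulas found:
  1. r
  2. p
  3. q
  4. u
  5. s
  6. t
  7. ~t
  8. ~s
  9. ~r
  10. ~q
  11. ~~r
  12. (r \/ s)
  13. (u -> q)
  14. (s -> u)
  15. (q -> u)
  16. (s -> p)
  17. (q /\ t)
  18. (s \/ q)
  19. ~(r \/ s)
  20. ~(s -> u)
  21. ~~(r \/ s)
  22. (~s \/ (u -> q))
  23. (~q \/ (q -> u))
  24. ((q /\ t) -> ~t)
  25. ((s \/ q) -> (s -> p))
  26. ((~s \/ (u -> q)) /\ ~(s -> u))
  27. (~(r \/ s) \/ ((q /\ t) -> ~t))
  28. ((~(r \/ s) \/ ((q /\ t) -> ~t)) \/ t)
  29. (((s \/ q) -> (s -> p)) /\ (~q \/ (q -> u)))
  30. (((~s \/ (u -> q)) /\ ~(s -> u)) /\ ~~(r \/ s))
  31. (~r -> (((s \/ q) -> (s -> p)) /\ (~q \/ (q -> u))))
  32. ((((~s \/ (u -> q)) /\ ~(s -> u)) /\ ~~(r \/ s)) -> s)
  33. ((~r -> (((s \/ q) -> (s -> p)) /\ (~q \/ (q -> u)))) \/ ((~(r \/ s) \/ ((q /\ t) -> ~t)) \/ t))
  34. (((~r -> (((s \/ q) -> (s -> p)) /\ (~q \/ (q -> u)))) \/ ((~(r \/ s) \/ ((q /\ t) -> ~t)) \/ t)) -> ((((~s \/ (u -> q)) /\ ~(s -> u)) /\ ~~(r \/ s)) -> s))
  35. (~~r \/ (((~r -> (((s \/ q) -> (s -> p)) /\ (~q \/ (q -> u)))) \/ ((~(r \/ s) \/ ((q /\ t) -> ~t)) \/ t)) -> ((((~s \/ (u -> q)) /\ ~(s -> u)) /\ ~~(r \/ s)) -> s)))
Total distinct subformulas = 35

35


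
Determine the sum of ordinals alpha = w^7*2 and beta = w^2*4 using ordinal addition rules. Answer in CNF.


Ordinal addition w^7*2 + w^2*4:
Leading exponent of alpha (7) > leading exponent of beta (2).
Since alpha's term has higher exponent than beta's leading term,
the sum is simply alpha followed by beta.
Result = w^7*2 + w^2*4

w^7*2 + w^2*4


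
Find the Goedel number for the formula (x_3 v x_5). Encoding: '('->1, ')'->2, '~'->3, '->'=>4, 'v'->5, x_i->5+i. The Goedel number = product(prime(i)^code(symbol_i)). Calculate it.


Formula: (x_3 v x_5)
Symbol codes: [1, 8, 5, 10, 2]
Primes: [2, 3, 5, 7, 11]
p_1^1 = 2^1 = 2
p_2^8 = 3^8 = 6561
p_3^5 = 5^5 = 3125
p_4^10 = 7^10 = 282475249
p_5^2 = 11^2 = 121
Product = 1401573332196056250

1401573332196056250


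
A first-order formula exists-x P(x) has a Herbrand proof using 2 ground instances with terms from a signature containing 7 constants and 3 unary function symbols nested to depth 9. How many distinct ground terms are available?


Herbrand terms by depth:
Depth 0: 7 constants
Depth 1: 21 new terms (running total: 28)
Depth 2: 63 new terms (running total: 91)
Depth 3: 189 new terms (running total: 280)
Depth 4: 567 new terms (running total: 847)
Depth 5: 1701 new terms (running total: 2548)
Depth 6: 5103 new terms (running total: 7651)
Depth 7: 15309 new terms (running total: 22960)
Depth 8: 45927 new terms (running total: 68887)
Depth 9: 137781 new terms (running total: 206668)
Total distinct ground terms = 206668

206668


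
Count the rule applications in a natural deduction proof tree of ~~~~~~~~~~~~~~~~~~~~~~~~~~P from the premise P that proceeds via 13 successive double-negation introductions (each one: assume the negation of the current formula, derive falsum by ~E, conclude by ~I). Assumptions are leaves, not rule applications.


Each double-negation introduction (from C infer ~~C) uses 2 inference nodes: one ~E (C and ~C give falsum) and one ~I (discharge ~C).
13 double negations = 13 * 2 = 26 inference nodes.

26


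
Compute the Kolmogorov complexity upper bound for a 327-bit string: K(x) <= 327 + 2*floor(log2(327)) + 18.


floor(log2(327)) = 8
2 * 8 = 16
K(x) <= 327 + 16 + 18 = 361

361


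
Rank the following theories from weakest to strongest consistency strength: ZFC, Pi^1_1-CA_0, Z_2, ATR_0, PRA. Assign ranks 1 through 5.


Ordering by consistency strength:
1. PRA
2. ATR_0
3. Pi^1_1-CA_0
4. Z_2
5. ZFC


ZFC=5, Pi^1_1-CA_0=3, Z_2=4, ATR_0=2, PRA=1
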